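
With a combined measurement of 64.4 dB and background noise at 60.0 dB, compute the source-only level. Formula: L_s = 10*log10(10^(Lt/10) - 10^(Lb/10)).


10^(64.4/10) = 2.75423e+06
10^(60.0/10) = 1e+06
Difference = 2.75423e+06 - 1e+06 = 1.75423e+06
L_source = 10*log10(1.75423e+06) = 62.441 dB


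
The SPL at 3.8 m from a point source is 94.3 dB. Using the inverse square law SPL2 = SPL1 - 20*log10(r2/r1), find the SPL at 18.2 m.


r2/r1 = 18.2/3.8 = 4.78947
Correction = 20*log10(4.78947) = 13.6057 dB
SPL2 = 94.3 - 13.6057 = 80.694 dB


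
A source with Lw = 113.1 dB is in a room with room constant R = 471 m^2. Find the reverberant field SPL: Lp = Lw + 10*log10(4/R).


4/R = 4/471 = 0.00849257
Lp = 113.1 + 10*log10(0.00849257) = 92.39 dB


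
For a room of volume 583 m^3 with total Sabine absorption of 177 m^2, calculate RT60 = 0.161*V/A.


RT60 = 0.161 * 583 / 177 = 0.5303 s


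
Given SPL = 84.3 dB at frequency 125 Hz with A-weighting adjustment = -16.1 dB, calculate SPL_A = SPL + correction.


A-weighting table: 125 Hz -> -16.1 dB correction
SPL_A = SPL + correction = 84.3 + (-16.1) = 68.2 dBA


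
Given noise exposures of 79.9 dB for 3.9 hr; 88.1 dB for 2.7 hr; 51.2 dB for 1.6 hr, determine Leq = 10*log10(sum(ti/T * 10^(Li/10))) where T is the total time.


T_total = 3.9 + 2.7 + 1.6 = 8.2 hr
(3.9/8.2) * 10^(79.9/10) = 4.64784e+07
(2.7/8.2) * 10^(88.1/10) = 2.12593e+08
(1.6/8.2) * 10^(51.2/10) = 25722.1
Sum = 4.64784e+07 + 2.12593e+08 + 25722.1 = 2.59097e+08
Leq = 10*log10(2.59097e+08) = 84.135 dB


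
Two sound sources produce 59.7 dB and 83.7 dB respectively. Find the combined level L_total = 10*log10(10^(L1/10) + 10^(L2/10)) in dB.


10^(59.7/10) = 933254
10^(83.7/10) = 2.34423e+08
Sum = 933254 + 2.34423e+08 = 2.35356e+08
L_total = 10*log10(2.35356e+08) = 83.717 dB


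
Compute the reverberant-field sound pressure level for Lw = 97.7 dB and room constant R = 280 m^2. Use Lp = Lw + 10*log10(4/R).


4/R = 4/280 = 0.0142857
Lp = 97.7 + 10*log10(0.0142857) = 79.249 dB


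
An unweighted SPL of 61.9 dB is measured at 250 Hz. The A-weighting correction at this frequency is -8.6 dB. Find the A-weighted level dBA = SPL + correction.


A-weighting table: 250 Hz -> -8.6 dB correction
SPL_A = SPL + correction = 61.9 + (-8.6) = 53.3 dBA


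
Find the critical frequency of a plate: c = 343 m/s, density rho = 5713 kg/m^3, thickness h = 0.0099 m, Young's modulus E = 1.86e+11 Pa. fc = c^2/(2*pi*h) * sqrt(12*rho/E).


12*rho/E = 12*5713/1.86e+11 = 3.68581e-07
sqrt(12*rho/E) = sqrt(3.68581e-07) = 0.000607109
c^2/(2*pi*h) = 343^2/(2*pi*0.0099) = 1.89136e+06
fc = 1.89136e+06 * 0.000607109 = 1148.3 Hz


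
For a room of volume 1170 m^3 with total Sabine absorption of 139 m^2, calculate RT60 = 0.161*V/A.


RT60 = 0.161 * 1170 / 139 = 1.3552 s


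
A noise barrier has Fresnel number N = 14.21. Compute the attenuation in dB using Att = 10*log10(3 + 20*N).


3 + 20*N = 3 + 20*14.21 = 287.2
Att = 10*log10(287.2) = 24.582 dB


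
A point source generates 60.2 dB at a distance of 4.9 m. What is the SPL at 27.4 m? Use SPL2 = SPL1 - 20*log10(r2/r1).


r2/r1 = 27.4/4.9 = 5.59184
Correction = 20*log10(5.59184) = 14.9511 dB
SPL2 = 60.2 - 14.9511 = 45.249 dB


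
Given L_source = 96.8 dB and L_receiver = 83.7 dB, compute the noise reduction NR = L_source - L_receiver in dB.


NR = L_source - L_receiver (difference between source and receiving room levels)
NR = 96.8 - 83.7 = 13.1 dB


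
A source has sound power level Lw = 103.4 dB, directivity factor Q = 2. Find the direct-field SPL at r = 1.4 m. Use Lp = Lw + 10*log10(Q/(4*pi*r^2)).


4*pi*r^2 = 4*pi*1.4^2 = 24.6301 m^2
Q / (4*pi*r^2) = 2 / 24.6301 = 0.0812015
Lp = 103.4 + 10*log10(0.0812015) = 92.496 dB


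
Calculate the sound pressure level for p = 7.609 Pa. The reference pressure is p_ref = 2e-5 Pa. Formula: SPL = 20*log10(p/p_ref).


p / p_ref = 7.609 / 2e-5 = 380450
SPL = 20 * log10(380450) = 111.61 dB


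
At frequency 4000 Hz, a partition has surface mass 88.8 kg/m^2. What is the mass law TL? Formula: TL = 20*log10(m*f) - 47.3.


m * f = 88.8 * 4000 = 355200
20*log10(355200) = 111.009 dB
TL = 111.009 - 47.3 = 63.709 dB


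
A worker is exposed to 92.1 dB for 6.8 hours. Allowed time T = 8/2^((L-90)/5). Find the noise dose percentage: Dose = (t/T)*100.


T_allowed = 8 / 2^((92.1 - 90)/5) = 5.9794 hr
Dose = 6.8 / 5.9794 * 100 = 113.72 %


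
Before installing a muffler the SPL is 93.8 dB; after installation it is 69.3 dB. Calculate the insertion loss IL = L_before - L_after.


Insertion loss = SPL without muffler - SPL with muffler
IL = 93.8 - 69.3 = 24.5 dB


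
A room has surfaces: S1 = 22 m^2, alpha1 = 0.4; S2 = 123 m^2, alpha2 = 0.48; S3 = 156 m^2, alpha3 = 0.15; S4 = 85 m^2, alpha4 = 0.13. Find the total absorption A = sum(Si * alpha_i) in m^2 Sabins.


22 * 0.4 = 8.8
123 * 0.48 = 59.04
156 * 0.15 = 23.4
85 * 0.13 = 11.05
A_total = 8.8 + 59.04 + 23.4 + 11.05 = 102.29 m^2


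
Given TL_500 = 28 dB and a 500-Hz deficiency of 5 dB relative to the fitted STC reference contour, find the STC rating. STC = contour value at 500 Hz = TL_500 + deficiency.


By ASTM E413, STC = value of the fitted reference contour at 500 Hz.
Contour value at 500 Hz = TL_500 + deficiency = 28 + 5 = 33
STC = 33


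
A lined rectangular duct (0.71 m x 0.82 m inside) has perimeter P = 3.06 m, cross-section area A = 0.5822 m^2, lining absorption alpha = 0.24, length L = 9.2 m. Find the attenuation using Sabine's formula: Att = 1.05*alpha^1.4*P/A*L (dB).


alpha^1.4 = 0.24^1.4 = 0.135611
Attenuation rate = 1.05 * alpha^1.4 * P / A
= 1.05 * 0.135611 * 3.06 / 0.5822 = 0.748399 dB/m
Total Att = 0.748399 * 9.2 = 6.8853 dB


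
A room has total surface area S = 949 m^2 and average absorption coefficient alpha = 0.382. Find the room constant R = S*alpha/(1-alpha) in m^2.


R = 949 * 0.382 / (1 - 0.382) = 586.6 m^2


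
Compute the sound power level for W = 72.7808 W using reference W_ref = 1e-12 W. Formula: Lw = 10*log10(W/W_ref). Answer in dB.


W / W_ref = 72.7808 / 1e-12 = 7.27808e+13
Lw = 10 * log10(7.27808e+13) = 138.62 dB


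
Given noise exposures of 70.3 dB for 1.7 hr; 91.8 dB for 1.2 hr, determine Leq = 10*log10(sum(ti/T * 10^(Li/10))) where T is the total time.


T_total = 1.7 + 1.2 = 2.9 hr
(1.7/2.9) * 10^(70.3/10) = 6.28132e+06
(1.2/2.9) * 10^(91.8/10) = 6.26301e+08
Sum = 6.28132e+06 + 6.26301e+08 = 6.32582e+08
Leq = 10*log10(6.32582e+08) = 88.011 dB


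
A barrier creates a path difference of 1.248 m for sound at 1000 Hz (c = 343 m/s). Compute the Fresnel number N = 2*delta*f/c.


N = 2*delta*f/c = 2*delta/lambda, where lambda = c/f
lambda = 343 / 1000 = 0.343 m
N = 2 * 1.248 / 0.343 = 7.277


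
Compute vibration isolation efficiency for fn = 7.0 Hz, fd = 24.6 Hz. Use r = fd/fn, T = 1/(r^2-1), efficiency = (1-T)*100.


r = 24.6 / 7.0 = 3.51429
r^2 - 1 = 3.51429^2 - 1 = 11.3502
T = 1/11.3502 = 0.0881042
Efficiency = (1 - 0.0881042)*100 = 91.19 %


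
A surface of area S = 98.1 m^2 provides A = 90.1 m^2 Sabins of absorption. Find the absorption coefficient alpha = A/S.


Absorption coefficient = absorbed power / incident power
alpha = A / S = 90.1 / 98.1 = 0.91845


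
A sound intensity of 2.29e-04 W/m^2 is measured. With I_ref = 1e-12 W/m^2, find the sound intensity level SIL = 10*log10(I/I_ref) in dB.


I / I_ref = 2.29e-04 / 1e-12 = 2.29e+08
SIL = 10 * log10(2.29e+08) = 83.598 dB


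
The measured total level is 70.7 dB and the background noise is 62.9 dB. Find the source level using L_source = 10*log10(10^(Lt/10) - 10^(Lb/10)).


10^(70.7/10) = 1.1749e+07
10^(62.9/10) = 1.94984e+06
Difference = 1.1749e+07 - 1.94984e+06 = 9.79916e+06
L_source = 10*log10(9.79916e+06) = 69.912 dB


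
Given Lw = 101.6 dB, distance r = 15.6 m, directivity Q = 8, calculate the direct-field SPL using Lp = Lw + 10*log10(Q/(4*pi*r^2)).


4*pi*r^2 = 4*pi*15.6^2 = 3058.15 m^2
Q / (4*pi*r^2) = 8 / 3058.15 = 0.00261596
Lp = 101.6 + 10*log10(0.00261596) = 75.776 dB


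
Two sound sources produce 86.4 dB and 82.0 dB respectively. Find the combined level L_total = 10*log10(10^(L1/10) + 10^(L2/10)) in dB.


10^(86.4/10) = 4.36516e+08
10^(82.0/10) = 1.58489e+08
Sum = 4.36516e+08 + 1.58489e+08 = 5.95005e+08
L_total = 10*log10(5.95005e+08) = 87.745 dB


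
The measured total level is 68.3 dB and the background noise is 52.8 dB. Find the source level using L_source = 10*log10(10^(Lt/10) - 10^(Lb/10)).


10^(68.3/10) = 6.76083e+06
10^(52.8/10) = 190546
Difference = 6.76083e+06 - 190546 = 6.57028e+06
L_source = 10*log10(6.57028e+06) = 68.176 dB


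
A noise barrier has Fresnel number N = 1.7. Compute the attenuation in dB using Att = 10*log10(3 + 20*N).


3 + 20*N = 3 + 20*1.7 = 37
Att = 10*log10(37) = 15.682 dB


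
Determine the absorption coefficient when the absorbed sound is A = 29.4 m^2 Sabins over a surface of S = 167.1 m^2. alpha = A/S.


Absorption coefficient = absorbed power / incident power
alpha = A / S = 29.4 / 167.1 = 0.17594


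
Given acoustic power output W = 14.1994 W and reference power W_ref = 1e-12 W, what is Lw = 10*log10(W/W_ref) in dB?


W / W_ref = 14.1994 / 1e-12 = 1.41994e+13
Lw = 10 * log10(1.41994e+13) = 131.52 dB


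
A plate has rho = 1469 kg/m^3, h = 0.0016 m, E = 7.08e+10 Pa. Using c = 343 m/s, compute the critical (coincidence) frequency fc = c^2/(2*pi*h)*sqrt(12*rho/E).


12*rho/E = 12*1469/7.08e+10 = 2.48983e-07
sqrt(12*rho/E) = sqrt(2.48983e-07) = 0.000498982
c^2/(2*pi*h) = 343^2/(2*pi*0.0016) = 1.17028e+07
fc = 1.17028e+07 * 0.000498982 = 5839.5 Hz


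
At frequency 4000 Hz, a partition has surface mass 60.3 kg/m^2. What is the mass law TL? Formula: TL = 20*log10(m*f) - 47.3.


m * f = 60.3 * 4000 = 241200
20*log10(241200) = 107.648 dB
TL = 107.648 - 47.3 = 60.348 dB


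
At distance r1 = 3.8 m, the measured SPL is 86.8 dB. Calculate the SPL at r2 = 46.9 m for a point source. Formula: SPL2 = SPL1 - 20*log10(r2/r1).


r2/r1 = 46.9/3.8 = 12.3421
Correction = 20*log10(12.3421) = 21.8278 dB
SPL2 = 86.8 - 21.8278 = 64.972 dB


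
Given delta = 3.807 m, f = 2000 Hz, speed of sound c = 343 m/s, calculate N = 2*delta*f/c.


N = 2*delta*f/c = 2*delta/lambda, where lambda = c/f
lambda = 343 / 2000 = 0.1715 m
N = 2 * 3.807 / 0.1715 = 44.397


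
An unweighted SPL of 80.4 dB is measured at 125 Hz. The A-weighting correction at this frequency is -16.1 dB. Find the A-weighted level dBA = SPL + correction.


A-weighting table: 125 Hz -> -16.1 dB correction
SPL_A = SPL + correction = 80.4 + (-16.1) = 64.3 dBA


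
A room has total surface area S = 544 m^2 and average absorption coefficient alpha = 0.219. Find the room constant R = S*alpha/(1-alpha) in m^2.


R = 544 * 0.219 / (1 - 0.219) = 152.54 m^2


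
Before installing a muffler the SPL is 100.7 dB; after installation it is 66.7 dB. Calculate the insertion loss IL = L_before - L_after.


Insertion loss = SPL without muffler - SPL with muffler
IL = 100.7 - 66.7 = 34 dB


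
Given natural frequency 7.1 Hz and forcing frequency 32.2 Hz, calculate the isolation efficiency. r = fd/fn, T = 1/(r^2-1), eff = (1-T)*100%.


r = 32.2 / 7.1 = 4.53521
r^2 - 1 = 4.53521^2 - 1 = 19.5681
T = 1/19.5681 = 0.0511036
Efficiency = (1 - 0.0511036)*100 = 94.89 %


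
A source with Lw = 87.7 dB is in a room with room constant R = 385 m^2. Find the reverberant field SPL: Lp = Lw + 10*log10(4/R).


4/R = 4/385 = 0.0103896
Lp = 87.7 + 10*log10(0.0103896) = 67.866 dB


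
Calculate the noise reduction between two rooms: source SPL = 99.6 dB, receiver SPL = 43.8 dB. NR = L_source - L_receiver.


NR = L_source - L_receiver (difference between source and receiving room levels)
NR = 99.6 - 43.8 = 55.8 dB


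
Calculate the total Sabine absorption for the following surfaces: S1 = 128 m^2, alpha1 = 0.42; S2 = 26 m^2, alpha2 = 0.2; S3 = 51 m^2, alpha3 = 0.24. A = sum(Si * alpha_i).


128 * 0.42 = 53.76
26 * 0.2 = 5.2
51 * 0.24 = 12.24
A_total = 53.76 + 5.2 + 12.24 = 71.2 m^2


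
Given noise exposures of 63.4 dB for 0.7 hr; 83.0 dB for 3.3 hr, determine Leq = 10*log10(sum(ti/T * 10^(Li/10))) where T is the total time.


T_total = 0.7 + 3.3 = 4.0 hr
(0.7/4.0) * 10^(63.4/10) = 382858
(3.3/4.0) * 10^(83.0/10) = 1.64609e+08
Sum = 382858 + 1.64609e+08 = 1.64992e+08
Leq = 10*log10(1.64992e+08) = 82.175 dB


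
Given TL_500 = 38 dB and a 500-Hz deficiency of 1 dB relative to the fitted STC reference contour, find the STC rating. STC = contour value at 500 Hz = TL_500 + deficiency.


By ASTM E413, STC = value of the fitted reference contour at 500 Hz.
Contour value at 500 Hz = TL_500 + deficiency = 38 + 1 = 39
STC = 39


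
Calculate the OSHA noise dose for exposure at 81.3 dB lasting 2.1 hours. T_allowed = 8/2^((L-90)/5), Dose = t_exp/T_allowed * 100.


T_allowed = 8 / 2^((81.3 - 90)/5) = 26.7228 hr
Dose = 2.1 / 26.7228 * 100 = 7.8585 %


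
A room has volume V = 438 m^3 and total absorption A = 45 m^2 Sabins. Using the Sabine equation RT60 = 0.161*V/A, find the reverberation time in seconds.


RT60 = 0.161 * 438 / 45 = 1.5671 s


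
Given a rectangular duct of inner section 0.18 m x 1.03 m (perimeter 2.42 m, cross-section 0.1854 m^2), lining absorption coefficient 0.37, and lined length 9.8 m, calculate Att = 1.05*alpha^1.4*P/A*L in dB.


alpha^1.4 = 0.37^1.4 = 0.248589
Attenuation rate = 1.05 * alpha^1.4 * P / A
= 1.05 * 0.248589 * 2.42 / 0.1854 = 3.40704 dB/m
Total Att = 3.40704 * 9.8 = 33.389 dB


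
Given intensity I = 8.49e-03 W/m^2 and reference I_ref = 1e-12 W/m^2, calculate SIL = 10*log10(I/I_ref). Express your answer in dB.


I / I_ref = 8.49e-03 / 1e-12 = 8.49e+09
SIL = 10 * log10(8.49e+09) = 99.289 dB


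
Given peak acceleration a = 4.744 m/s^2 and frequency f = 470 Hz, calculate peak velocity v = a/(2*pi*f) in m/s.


omega = 2*pi*f = 2*pi*470 = 2953.1 rad/s
v = a / omega = 4.744 / 2953.1 = 0.0016064 m/s


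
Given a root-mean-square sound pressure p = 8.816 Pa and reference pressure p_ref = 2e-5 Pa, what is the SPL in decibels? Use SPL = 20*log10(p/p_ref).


p / p_ref = 8.816 / 2e-5 = 440800
SPL = 20 * log10(440800) = 112.88 dB


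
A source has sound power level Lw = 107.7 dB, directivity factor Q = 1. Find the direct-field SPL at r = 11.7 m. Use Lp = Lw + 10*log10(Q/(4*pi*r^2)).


4*pi*r^2 = 4*pi*11.7^2 = 1720.21 m^2
Q / (4*pi*r^2) = 1 / 1720.21 = 0.000581324
Lp = 107.7 + 10*log10(0.000581324) = 75.344 dB


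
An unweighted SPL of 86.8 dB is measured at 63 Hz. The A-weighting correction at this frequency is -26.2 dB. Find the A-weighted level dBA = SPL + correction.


A-weighting table: 63 Hz -> -26.2 dB correction
SPL_A = SPL + correction = 86.8 + (-26.2) = 60.6 dBA


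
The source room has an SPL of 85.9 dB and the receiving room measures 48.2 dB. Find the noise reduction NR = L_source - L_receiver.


NR = L_source - L_receiver (difference between source and receiving room levels)
NR = 85.9 - 48.2 = 37.7 dB


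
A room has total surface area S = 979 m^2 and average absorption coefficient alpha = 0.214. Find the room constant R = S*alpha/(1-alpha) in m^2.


R = 979 * 0.214 / (1 - 0.214) = 266.55 m^2


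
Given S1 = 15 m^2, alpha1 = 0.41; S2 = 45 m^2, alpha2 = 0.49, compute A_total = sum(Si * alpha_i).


15 * 0.41 = 6.15
45 * 0.49 = 22.05
A_total = 6.15 + 22.05 = 28.2 m^2


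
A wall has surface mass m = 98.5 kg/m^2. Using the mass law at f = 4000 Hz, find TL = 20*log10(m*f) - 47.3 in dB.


m * f = 98.5 * 4000 = 394000
20*log10(394000) = 111.91 dB
TL = 111.91 - 47.3 = 64.61 dB


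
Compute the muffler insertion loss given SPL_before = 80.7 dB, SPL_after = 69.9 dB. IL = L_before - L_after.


Insertion loss = SPL without muffler - SPL with muffler
IL = 80.7 - 69.9 = 10.8 dB


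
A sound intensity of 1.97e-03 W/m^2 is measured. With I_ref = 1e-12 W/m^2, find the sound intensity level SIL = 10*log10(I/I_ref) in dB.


I / I_ref = 1.97e-03 / 1e-12 = 1.97e+09
SIL = 10 * log10(1.97e+09) = 92.945 dB


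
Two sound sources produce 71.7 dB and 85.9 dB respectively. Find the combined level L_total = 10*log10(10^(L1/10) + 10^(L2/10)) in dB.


10^(71.7/10) = 1.47911e+07
10^(85.9/10) = 3.89045e+08
Sum = 1.47911e+07 + 3.89045e+08 = 4.03836e+08
L_total = 10*log10(4.03836e+08) = 86.062 dB


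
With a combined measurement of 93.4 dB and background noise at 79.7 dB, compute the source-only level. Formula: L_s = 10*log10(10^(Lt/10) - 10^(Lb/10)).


10^(93.4/10) = 2.18776e+09
10^(79.7/10) = 9.33254e+07
Difference = 2.18776e+09 - 9.33254e+07 = 2.09443e+09
L_source = 10*log10(2.09443e+09) = 93.211 dB


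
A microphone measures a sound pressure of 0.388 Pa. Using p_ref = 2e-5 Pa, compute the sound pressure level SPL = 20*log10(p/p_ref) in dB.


p / p_ref = 0.388 / 2e-5 = 19400
SPL = 20 * log10(19400) = 85.756 dB


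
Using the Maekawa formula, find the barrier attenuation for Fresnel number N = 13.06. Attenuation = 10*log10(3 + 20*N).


3 + 20*N = 3 + 20*13.06 = 264.2
Att = 10*log10(264.2) = 24.219 dB


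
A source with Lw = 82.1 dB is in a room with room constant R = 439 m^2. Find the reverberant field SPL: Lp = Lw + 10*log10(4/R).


4/R = 4/439 = 0.00911162
Lp = 82.1 + 10*log10(0.00911162) = 61.696 dB


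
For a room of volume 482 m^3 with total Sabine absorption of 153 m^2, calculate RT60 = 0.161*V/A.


RT60 = 0.161 * 482 / 153 = 0.5072 s


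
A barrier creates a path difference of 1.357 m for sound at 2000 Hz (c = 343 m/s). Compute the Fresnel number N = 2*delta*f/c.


N = 2*delta*f/c = 2*delta/lambda, where lambda = c/f
lambda = 343 / 2000 = 0.1715 m
N = 2 * 1.357 / 0.1715 = 15.825


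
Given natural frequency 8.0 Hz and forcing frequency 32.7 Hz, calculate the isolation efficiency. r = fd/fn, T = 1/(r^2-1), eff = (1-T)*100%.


r = 32.7 / 8.0 = 4.0875
r^2 - 1 = 4.0875^2 - 1 = 15.7077
T = 1/15.7077 = 0.063663
Efficiency = (1 - 0.063663)*100 = 93.634 %


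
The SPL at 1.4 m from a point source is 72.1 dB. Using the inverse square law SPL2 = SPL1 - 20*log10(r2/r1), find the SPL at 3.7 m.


r2/r1 = 3.7/1.4 = 2.64286
Correction = 20*log10(2.64286) = 8.44148 dB
SPL2 = 72.1 - 8.44148 = 63.659 dB


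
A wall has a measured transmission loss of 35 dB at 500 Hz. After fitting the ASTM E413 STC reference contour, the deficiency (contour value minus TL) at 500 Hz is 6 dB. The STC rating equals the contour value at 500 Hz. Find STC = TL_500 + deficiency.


By ASTM E413, STC = value of the fitted reference contour at 500 Hz.
Contour value at 500 Hz = TL_500 + deficiency = 35 + 6 = 41
STC = 41


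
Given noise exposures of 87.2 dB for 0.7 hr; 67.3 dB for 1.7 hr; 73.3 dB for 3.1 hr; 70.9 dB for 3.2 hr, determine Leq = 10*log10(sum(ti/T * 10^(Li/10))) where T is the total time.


T_total = 0.7 + 1.7 + 3.1 + 3.2 = 8.7 hr
(0.7/8.7) * 10^(87.2/10) = 4.22259e+07
(1.7/8.7) * 10^(67.3/10) = 1.04937e+06
(3.1/8.7) * 10^(73.3/10) = 7.61803e+06
(3.2/8.7) * 10^(70.9/10) = 4.52513e+06
Sum = 4.22259e+07 + 1.04937e+06 + 7.61803e+06 + 4.52513e+06 = 5.54184e+07
Leq = 10*log10(5.54184e+07) = 77.437 dB


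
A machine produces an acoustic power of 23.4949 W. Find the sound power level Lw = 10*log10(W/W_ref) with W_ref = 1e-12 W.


W / W_ref = 23.4949 / 1e-12 = 2.34949e+13
Lw = 10 * log10(2.34949e+13) = 133.71 dB


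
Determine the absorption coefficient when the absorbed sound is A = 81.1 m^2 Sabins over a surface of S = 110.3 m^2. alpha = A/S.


Absorption coefficient = absorbed power / incident power
alpha = A / S = 81.1 / 110.3 = 0.73527


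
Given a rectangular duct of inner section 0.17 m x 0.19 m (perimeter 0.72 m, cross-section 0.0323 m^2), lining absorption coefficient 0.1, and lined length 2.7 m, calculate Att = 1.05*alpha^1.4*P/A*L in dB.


alpha^1.4 = 0.1^1.4 = 0.0398107
Attenuation rate = 1.05 * alpha^1.4 * P / A
= 1.05 * 0.0398107 * 0.72 / 0.0323 = 0.931792 dB/m
Total Att = 0.931792 * 2.7 = 2.5158 dB


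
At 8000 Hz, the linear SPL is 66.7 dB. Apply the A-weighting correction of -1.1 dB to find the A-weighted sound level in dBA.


A-weighting table: 8000 Hz -> -1.1 dB correction
SPL_A = SPL + correction = 66.7 + (-1.1) = 65.6 dBA


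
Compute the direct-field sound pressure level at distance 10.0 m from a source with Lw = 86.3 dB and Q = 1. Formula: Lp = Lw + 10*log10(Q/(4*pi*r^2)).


4*pi*r^2 = 4*pi*10.0^2 = 1256.64 m^2
Q / (4*pi*r^2) = 1 / 1256.64 = 0.000795773
Lp = 86.3 + 10*log10(0.000795773) = 55.308 dB


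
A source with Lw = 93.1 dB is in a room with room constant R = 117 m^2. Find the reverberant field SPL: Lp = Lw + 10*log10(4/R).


4/R = 4/117 = 0.034188
Lp = 93.1 + 10*log10(0.034188) = 78.439 dB


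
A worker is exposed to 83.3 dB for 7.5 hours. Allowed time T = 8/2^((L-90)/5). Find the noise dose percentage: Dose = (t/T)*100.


T_allowed = 8 / 2^((83.3 - 90)/5) = 20.2521 hr
Dose = 7.5 / 20.2521 * 100 = 37.033 %


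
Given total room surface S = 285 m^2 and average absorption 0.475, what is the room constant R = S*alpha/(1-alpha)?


R = 285 * 0.475 / (1 - 0.475) = 257.86 m^2


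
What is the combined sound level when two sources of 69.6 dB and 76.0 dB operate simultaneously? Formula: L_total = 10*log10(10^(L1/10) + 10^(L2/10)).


10^(69.6/10) = 9.12011e+06
10^(76.0/10) = 3.98107e+07
Sum = 9.12011e+06 + 3.98107e+07 = 4.89308e+07
L_total = 10*log10(4.89308e+07) = 76.896 dB


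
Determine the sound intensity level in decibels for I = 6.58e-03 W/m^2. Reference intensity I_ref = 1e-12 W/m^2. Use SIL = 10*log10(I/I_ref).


I / I_ref = 6.58e-03 / 1e-12 = 6.58e+09
SIL = 10 * log10(6.58e+09) = 98.182 dB


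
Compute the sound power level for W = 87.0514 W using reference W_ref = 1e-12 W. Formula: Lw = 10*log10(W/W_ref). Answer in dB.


W / W_ref = 87.0514 / 1e-12 = 8.70514e+13
Lw = 10 * log10(8.70514e+13) = 139.4 dB


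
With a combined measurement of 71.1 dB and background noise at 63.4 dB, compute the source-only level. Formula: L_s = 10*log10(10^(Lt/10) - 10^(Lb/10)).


10^(71.1/10) = 1.28825e+07
10^(63.4/10) = 2.18776e+06
Difference = 1.28825e+07 - 2.18776e+06 = 1.06947e+07
L_source = 10*log10(1.06947e+07) = 70.292 dB


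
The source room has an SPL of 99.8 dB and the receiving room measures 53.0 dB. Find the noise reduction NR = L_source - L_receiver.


NR = L_source - L_receiver (difference between source and receiving room levels)
NR = 99.8 - 53.0 = 46.8 dB


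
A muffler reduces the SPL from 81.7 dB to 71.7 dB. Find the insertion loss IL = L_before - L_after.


Insertion loss = SPL without muffler - SPL with muffler
IL = 81.7 - 71.7 = 10 dB


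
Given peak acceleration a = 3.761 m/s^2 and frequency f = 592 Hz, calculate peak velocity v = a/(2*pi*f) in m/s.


omega = 2*pi*f = 2*pi*592 = 3719.65 rad/s
v = a / omega = 3.761 / 3719.65 = 0.0010111 m/s


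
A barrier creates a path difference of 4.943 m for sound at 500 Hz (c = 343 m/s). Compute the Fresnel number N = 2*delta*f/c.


N = 2*delta*f/c = 2*delta/lambda, where lambda = c/f
lambda = 343 / 500 = 0.686 m
N = 2 * 4.943 / 0.686 = 14.411


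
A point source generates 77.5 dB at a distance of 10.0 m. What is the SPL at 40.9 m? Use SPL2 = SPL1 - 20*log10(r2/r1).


r2/r1 = 40.9/10.0 = 4.09
Correction = 20*log10(4.09) = 12.2345 dB
SPL2 = 77.5 - 12.2345 = 65.266 dB


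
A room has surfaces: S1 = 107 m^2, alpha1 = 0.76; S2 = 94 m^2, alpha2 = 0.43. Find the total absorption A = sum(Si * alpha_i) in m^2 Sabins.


107 * 0.76 = 81.32
94 * 0.43 = 40.42
A_total = 81.32 + 40.42 = 121.74 m^2


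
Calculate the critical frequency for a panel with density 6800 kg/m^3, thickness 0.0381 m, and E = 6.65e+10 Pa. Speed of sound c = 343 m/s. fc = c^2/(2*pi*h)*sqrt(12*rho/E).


12*rho/E = 12*6800/6.65e+10 = 1.22707e-06
sqrt(12*rho/E) = sqrt(1.22707e-06) = 0.00110773
c^2/(2*pi*h) = 343^2/(2*pi*0.0381) = 491455
fc = 491455 * 0.00110773 = 544.4 Hz


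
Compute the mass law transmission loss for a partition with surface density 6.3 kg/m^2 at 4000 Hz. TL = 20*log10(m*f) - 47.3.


m * f = 6.3 * 4000 = 25200
20*log10(25200) = 88.028 dB
TL = 88.028 - 47.3 = 40.728 dB


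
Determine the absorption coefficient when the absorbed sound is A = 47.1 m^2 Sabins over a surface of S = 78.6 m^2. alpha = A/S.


Absorption coefficient = absorbed power / incident power
alpha = A / S = 47.1 / 78.6 = 0.59924


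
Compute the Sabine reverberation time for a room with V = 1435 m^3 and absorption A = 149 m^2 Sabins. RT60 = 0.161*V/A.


RT60 = 0.161 * 1435 / 149 = 1.5506 s


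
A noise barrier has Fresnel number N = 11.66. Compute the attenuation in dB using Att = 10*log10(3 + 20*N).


3 + 20*N = 3 + 20*11.66 = 236.2
Att = 10*log10(236.2) = 23.733 dB


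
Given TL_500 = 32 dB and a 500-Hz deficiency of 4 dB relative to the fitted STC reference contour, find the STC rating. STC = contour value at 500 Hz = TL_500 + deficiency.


By ASTM E413, STC = value of the fitted reference contour at 500 Hz.
Contour value at 500 Hz = TL_500 + deficiency = 32 + 4 = 36
STC = 36


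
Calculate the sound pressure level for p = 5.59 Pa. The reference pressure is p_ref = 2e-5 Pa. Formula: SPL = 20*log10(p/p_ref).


p / p_ref = 5.59 / 2e-5 = 279500
SPL = 20 * log10(279500) = 108.93 dB


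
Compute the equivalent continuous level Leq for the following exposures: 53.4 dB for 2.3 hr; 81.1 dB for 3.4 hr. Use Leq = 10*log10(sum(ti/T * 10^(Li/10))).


T_total = 2.3 + 3.4 = 5.7 hr
(2.3/5.7) * 10^(53.4/10) = 88278.1
(3.4/5.7) * 10^(81.1/10) = 7.6843e+07
Sum = 88278.1 + 7.6843e+07 = 7.69313e+07
Leq = 10*log10(7.69313e+07) = 78.861 dB


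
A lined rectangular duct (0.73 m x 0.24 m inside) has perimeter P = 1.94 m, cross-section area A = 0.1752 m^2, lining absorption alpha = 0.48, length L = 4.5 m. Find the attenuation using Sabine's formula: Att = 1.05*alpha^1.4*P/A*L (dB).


alpha^1.4 = 0.48^1.4 = 0.35788
Attenuation rate = 1.05 * alpha^1.4 * P / A
= 1.05 * 0.35788 * 1.94 / 0.1752 = 4.16097 dB/m
Total Att = 4.16097 * 4.5 = 18.724 dB


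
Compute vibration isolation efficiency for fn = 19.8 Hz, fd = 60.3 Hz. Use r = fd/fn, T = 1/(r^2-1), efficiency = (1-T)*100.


r = 60.3 / 19.8 = 3.04545
r^2 - 1 = 3.04545^2 - 1 = 8.27477
T = 1/8.27477 = 0.120849
Efficiency = (1 - 0.120849)*100 = 87.915 %


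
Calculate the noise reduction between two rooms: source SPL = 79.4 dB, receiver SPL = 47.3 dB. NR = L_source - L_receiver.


NR = L_source - L_receiver (difference between source and receiving room levels)
NR = 79.4 - 47.3 = 32.1 dB


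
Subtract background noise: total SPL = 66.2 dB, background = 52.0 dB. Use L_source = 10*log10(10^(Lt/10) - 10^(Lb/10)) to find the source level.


10^(66.2/10) = 4.16869e+06
10^(52.0/10) = 158489
Difference = 4.16869e+06 - 158489 = 4.0102e+06
L_source = 10*log10(4.0102e+06) = 66.032 dB


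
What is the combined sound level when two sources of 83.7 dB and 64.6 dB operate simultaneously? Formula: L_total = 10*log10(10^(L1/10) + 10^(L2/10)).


10^(83.7/10) = 2.34423e+08
10^(64.6/10) = 2.88403e+06
Sum = 2.34423e+08 + 2.88403e+06 = 2.37307e+08
L_total = 10*log10(2.37307e+08) = 83.753 dB


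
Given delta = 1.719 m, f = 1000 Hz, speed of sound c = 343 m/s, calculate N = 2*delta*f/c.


N = 2*delta*f/c = 2*delta/lambda, where lambda = c/f
lambda = 343 / 1000 = 0.343 m
N = 2 * 1.719 / 0.343 = 10.023


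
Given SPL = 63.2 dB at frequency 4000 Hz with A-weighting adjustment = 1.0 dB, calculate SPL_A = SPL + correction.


A-weighting table: 4000 Hz -> 1.0 dB correction
SPL_A = SPL + correction = 63.2 + (1.0) = 64.2 dBA


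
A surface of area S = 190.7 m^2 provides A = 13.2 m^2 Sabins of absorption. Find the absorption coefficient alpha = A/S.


Absorption coefficient = absorbed power / incident power
alpha = A / S = 13.2 / 190.7 = 0.069219


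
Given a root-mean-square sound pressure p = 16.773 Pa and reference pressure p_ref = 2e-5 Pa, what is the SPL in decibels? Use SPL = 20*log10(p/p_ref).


p / p_ref = 16.773 / 2e-5 = 838650
SPL = 20 * log10(838650) = 118.47 dB


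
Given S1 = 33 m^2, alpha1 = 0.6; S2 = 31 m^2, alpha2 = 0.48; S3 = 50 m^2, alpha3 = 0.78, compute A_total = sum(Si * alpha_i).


33 * 0.6 = 19.8
31 * 0.48 = 14.88
50 * 0.78 = 39
A_total = 19.8 + 14.88 + 39 = 73.68 m^2


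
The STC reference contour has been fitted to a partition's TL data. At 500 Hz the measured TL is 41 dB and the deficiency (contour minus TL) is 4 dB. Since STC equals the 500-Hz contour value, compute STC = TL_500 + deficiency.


By ASTM E413, STC = value of the fitted reference contour at 500 Hz.
Contour value at 500 Hz = TL_500 + deficiency = 41 + 4 = 45
STC = 45


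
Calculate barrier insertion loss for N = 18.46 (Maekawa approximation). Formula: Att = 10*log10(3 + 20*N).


3 + 20*N = 3 + 20*18.46 = 372.2
Att = 10*log10(372.2) = 25.708 dB


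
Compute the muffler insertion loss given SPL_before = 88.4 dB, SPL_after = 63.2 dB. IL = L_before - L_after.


Insertion loss = SPL without muffler - SPL with muffler
IL = 88.4 - 63.2 = 25.2 dB


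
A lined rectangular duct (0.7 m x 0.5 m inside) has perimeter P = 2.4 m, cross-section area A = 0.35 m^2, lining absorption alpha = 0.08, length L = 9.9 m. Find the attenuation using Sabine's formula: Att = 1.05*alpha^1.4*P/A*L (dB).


alpha^1.4 = 0.08^1.4 = 0.029129
Attenuation rate = 1.05 * alpha^1.4 * P / A
= 1.05 * 0.029129 * 2.4 / 0.35 = 0.209729 dB/m
Total Att = 0.209729 * 9.9 = 2.0763 dB


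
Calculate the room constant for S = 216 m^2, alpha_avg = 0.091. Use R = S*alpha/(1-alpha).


R = 216 * 0.091 / (1 - 0.091) = 21.624 m^2


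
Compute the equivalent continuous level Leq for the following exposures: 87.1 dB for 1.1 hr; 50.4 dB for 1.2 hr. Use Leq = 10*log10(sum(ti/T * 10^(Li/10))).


T_total = 1.1 + 1.2 = 2.3 hr
(1.1/2.3) * 10^(87.1/10) = 2.45282e+08
(1.2/2.3) * 10^(50.4/10) = 57207.6
Sum = 2.45282e+08 + 57207.6 = 2.45339e+08
Leq = 10*log10(2.45339e+08) = 83.898 dB


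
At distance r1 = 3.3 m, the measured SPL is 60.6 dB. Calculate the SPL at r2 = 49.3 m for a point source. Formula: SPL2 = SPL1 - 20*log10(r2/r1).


r2/r1 = 49.3/3.3 = 14.9394
Correction = 20*log10(14.9394) = 23.4867 dB
SPL2 = 60.6 - 23.4867 = 37.113 dB


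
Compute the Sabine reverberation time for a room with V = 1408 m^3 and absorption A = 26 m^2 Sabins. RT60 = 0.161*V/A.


RT60 = 0.161 * 1408 / 26 = 8.7188 s


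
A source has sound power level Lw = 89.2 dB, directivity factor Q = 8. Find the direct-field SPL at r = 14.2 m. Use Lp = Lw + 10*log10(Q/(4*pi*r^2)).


4*pi*r^2 = 4*pi*14.2^2 = 2533.88 m^2
Q / (4*pi*r^2) = 8 / 2533.88 = 0.00315721
Lp = 89.2 + 10*log10(0.00315721) = 64.193 dB


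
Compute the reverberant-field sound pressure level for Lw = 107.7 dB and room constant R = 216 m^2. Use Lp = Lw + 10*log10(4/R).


4/R = 4/216 = 0.0185185
Lp = 107.7 + 10*log10(0.0185185) = 90.376 dB


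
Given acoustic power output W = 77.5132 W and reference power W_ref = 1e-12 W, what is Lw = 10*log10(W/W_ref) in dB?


W / W_ref = 77.5132 / 1e-12 = 7.75132e+13
Lw = 10 * log10(7.75132e+13) = 138.89 dB


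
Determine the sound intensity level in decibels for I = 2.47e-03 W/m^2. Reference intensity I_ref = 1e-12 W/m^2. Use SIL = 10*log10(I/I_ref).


I / I_ref = 2.47e-03 / 1e-12 = 2.47e+09
SIL = 10 * log10(2.47e+09) = 93.927 dB


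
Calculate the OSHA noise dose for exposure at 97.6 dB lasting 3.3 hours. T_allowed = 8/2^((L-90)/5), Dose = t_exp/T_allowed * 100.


T_allowed = 8 / 2^((97.6 - 90)/5) = 2.78949 hr
Dose = 3.3 / 2.78949 * 100 = 118.3 %


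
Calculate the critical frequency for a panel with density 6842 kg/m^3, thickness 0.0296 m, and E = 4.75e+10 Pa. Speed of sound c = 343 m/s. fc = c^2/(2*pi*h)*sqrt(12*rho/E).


12*rho/E = 12*6842/4.75e+10 = 1.72851e-06
sqrt(12*rho/E) = sqrt(1.72851e-06) = 0.00131473
c^2/(2*pi*h) = 343^2/(2*pi*0.0296) = 632582
fc = 632582 * 0.00131473 = 831.67 Hz


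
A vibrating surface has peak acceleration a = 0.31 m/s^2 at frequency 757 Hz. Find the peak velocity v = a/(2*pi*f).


omega = 2*pi*f = 2*pi*757 = 4756.37 rad/s
v = a / omega = 0.31 / 4756.37 = 6.5176e-05 m/s


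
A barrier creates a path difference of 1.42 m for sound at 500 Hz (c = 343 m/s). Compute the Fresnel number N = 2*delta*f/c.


N = 2*delta*f/c = 2*delta/lambda, where lambda = c/f
lambda = 343 / 500 = 0.686 m
N = 2 * 1.42 / 0.686 = 4.1399


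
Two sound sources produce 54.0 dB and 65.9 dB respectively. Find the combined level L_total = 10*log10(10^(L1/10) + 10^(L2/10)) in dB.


10^(54.0/10) = 251189
10^(65.9/10) = 3.89045e+06
Sum = 251189 + 3.89045e+06 = 4.14164e+06
L_total = 10*log10(4.14164e+06) = 66.172 dB


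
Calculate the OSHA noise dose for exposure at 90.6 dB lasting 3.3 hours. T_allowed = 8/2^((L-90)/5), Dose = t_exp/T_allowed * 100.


T_allowed = 8 / 2^((90.6 - 90)/5) = 7.3615 hr
Dose = 3.3 / 7.3615 * 100 = 44.828 %


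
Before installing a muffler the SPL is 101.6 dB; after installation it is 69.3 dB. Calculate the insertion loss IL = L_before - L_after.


Insertion loss = SPL without muffler - SPL with muffler
IL = 101.6 - 69.3 = 32.3 dB


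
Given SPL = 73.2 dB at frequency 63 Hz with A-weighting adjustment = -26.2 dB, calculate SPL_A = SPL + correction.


A-weighting table: 63 Hz -> -26.2 dB correction
SPL_A = SPL + correction = 73.2 + (-26.2) = 47 dBA


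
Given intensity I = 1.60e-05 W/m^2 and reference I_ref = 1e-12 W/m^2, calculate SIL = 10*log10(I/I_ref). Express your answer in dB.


I / I_ref = 1.60e-05 / 1e-12 = 1.6e+07
SIL = 10 * log10(1.6e+07) = 72.041 dB


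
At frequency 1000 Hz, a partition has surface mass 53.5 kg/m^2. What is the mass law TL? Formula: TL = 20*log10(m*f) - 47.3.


m * f = 53.5 * 1000 = 53500
20*log10(53500) = 94.5671 dB
TL = 94.5671 - 47.3 = 47.267 dB


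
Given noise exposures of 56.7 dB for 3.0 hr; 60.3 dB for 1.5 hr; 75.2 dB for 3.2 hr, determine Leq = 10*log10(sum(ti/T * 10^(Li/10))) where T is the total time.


T_total = 3.0 + 1.5 + 3.2 = 7.7 hr
(3.0/7.7) * 10^(56.7/10) = 182234
(1.5/7.7) * 10^(60.3/10) = 208738
(3.2/7.7) * 10^(75.2/10) = 1.37613e+07
Sum = 182234 + 208738 + 1.37613e+07 = 1.41523e+07
Leq = 10*log10(1.41523e+07) = 71.508 dB


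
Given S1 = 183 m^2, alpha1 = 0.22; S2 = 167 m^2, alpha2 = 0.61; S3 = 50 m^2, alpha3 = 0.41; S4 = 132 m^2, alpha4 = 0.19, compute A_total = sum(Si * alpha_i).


183 * 0.22 = 40.26
167 * 0.61 = 101.87
50 * 0.41 = 20.5
132 * 0.19 = 25.08
A_total = 40.26 + 101.87 + 20.5 + 25.08 = 187.71 m^2


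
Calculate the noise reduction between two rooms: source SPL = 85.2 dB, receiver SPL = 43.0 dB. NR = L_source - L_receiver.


NR = L_source - L_receiver (difference between source and receiving room levels)
NR = 85.2 - 43.0 = 42.2 dB


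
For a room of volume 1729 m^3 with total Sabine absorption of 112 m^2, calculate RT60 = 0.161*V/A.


RT60 = 0.161 * 1729 / 112 = 2.4854 s


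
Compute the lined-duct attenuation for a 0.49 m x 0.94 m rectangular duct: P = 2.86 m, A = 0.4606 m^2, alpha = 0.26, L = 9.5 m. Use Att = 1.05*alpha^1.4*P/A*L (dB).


alpha^1.4 = 0.26^1.4 = 0.151692
Attenuation rate = 1.05 * alpha^1.4 * P / A
= 1.05 * 0.151692 * 2.86 / 0.4606 = 0.988995 dB/m
Total Att = 0.988995 * 9.5 = 9.3955 dB


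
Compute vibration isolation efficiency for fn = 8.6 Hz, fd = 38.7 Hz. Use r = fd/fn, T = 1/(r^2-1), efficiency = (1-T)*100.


r = 38.7 / 8.6 = 4.5
r^2 - 1 = 4.5^2 - 1 = 19.25
T = 1/19.25 = 0.0519481
Efficiency = (1 - 0.0519481)*100 = 94.805 %


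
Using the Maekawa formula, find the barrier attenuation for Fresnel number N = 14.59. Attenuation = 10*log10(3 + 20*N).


3 + 20*N = 3 + 20*14.59 = 294.8
Att = 10*log10(294.8) = 24.695 dB


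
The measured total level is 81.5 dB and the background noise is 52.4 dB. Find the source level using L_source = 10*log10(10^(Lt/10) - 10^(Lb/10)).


10^(81.5/10) = 1.41254e+08
10^(52.4/10) = 173780
Difference = 1.41254e+08 - 173780 = 1.4108e+08
L_source = 10*log10(1.4108e+08) = 81.495 dB


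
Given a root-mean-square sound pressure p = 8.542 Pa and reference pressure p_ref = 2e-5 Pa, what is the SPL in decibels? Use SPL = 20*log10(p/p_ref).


p / p_ref = 8.542 / 2e-5 = 427100
SPL = 20 * log10(427100) = 112.61 dB


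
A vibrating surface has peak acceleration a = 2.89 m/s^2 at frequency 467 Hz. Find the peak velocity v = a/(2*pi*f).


omega = 2*pi*f = 2*pi*467 = 2934.25 rad/s
v = a / omega = 2.89 / 2934.25 = 0.00098492 m/s


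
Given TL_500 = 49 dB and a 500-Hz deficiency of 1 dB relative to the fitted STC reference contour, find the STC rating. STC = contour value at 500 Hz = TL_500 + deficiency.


By ASTM E413, STC = value of the fitted reference contour at 500 Hz.
Contour value at 500 Hz = TL_500 + deficiency = 49 + 1 = 50
STC = 50


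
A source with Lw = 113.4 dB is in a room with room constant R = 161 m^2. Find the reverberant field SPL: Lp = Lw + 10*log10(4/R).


4/R = 4/161 = 0.0248447
Lp = 113.4 + 10*log10(0.0248447) = 97.352 dB


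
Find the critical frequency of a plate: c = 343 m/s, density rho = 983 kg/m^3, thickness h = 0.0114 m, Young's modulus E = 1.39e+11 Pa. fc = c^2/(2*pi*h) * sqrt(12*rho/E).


12*rho/E = 12*983/1.39e+11 = 8.48633e-08
sqrt(12*rho/E) = sqrt(8.48633e-08) = 0.000291313
c^2/(2*pi*h) = 343^2/(2*pi*0.0114) = 1.64249e+06
fc = 1.64249e+06 * 0.000291313 = 478.48 Hz


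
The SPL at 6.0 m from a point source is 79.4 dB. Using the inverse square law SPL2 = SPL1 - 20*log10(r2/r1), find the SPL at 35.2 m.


r2/r1 = 35.2/6.0 = 5.86667
Correction = 20*log10(5.86667) = 15.3678 dB
SPL2 = 79.4 - 15.3678 = 64.032 dB


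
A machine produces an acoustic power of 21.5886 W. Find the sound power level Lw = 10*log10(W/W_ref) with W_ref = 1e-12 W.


W / W_ref = 21.5886 / 1e-12 = 2.15886e+13
Lw = 10 * log10(2.15886e+13) = 133.34 dB


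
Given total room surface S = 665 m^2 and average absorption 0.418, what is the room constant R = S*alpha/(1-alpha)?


R = 665 * 0.418 / (1 - 0.418) = 477.61 m^2


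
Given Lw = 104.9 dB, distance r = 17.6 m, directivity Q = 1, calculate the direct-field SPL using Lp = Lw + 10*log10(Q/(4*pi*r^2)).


4*pi*r^2 = 4*pi*17.6^2 = 3892.56 m^2
Q / (4*pi*r^2) = 1 / 3892.56 = 0.0002569
Lp = 104.9 + 10*log10(0.0002569) = 68.998 dB


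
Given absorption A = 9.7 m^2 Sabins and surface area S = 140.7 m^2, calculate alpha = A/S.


Absorption coefficient = absorbed power / incident power
alpha = A / S = 9.7 / 140.7 = 0.068941


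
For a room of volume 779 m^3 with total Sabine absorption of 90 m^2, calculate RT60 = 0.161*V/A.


RT60 = 0.161 * 779 / 90 = 1.3935 s


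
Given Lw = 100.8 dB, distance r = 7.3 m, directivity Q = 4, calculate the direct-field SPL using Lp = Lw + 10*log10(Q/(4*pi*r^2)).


4*pi*r^2 = 4*pi*7.3^2 = 669.662 m^2
Q / (4*pi*r^2) = 4 / 669.662 = 0.00597316
Lp = 100.8 + 10*log10(0.00597316) = 78.562 dB


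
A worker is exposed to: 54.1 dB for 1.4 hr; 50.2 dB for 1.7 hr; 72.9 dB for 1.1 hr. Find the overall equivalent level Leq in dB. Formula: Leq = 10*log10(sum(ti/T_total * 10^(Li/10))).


T_total = 1.4 + 1.7 + 1.1 = 4.2 hr
(1.4/4.2) * 10^(54.1/10) = 85679.9
(1.7/4.2) * 10^(50.2/10) = 42383.8
(1.1/4.2) * 10^(72.9/10) = 5.10674e+06
Sum = 85679.9 + 42383.8 + 5.10674e+06 = 5.2348e+06
Leq = 10*log10(5.2348e+06) = 67.189 dB


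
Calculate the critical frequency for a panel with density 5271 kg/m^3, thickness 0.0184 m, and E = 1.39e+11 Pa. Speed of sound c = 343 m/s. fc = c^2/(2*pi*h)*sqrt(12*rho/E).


12*rho/E = 12*5271/1.39e+11 = 4.5505e-07
sqrt(12*rho/E) = sqrt(4.5505e-07) = 0.000674574
c^2/(2*pi*h) = 343^2/(2*pi*0.0184) = 1.01763e+06
fc = 1.01763e+06 * 0.000674574 = 686.47 Hz


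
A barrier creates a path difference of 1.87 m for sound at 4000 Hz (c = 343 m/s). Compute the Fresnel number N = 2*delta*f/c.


N = 2*delta*f/c = 2*delta/lambda, where lambda = c/f
lambda = 343 / 4000 = 0.08575 m
N = 2 * 1.87 / 0.08575 = 43.615
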